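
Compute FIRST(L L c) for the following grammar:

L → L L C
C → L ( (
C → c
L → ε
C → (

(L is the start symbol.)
{ '(', 'c' }

FIRST sets of the non-terminals involved (from the grammar, by fixed-point iteration):
  FIRST(L) = { '(', 'c', ε }

To compute FIRST(L L c), process the symbols left to right:
Symbol L is a non-terminal. Add FIRST(L) \ {ε} = { '(', 'c' }
L is nullable (ε ∈ FIRST(L)), continue to the next symbol.
Symbol L is a non-terminal. Add FIRST(L) \ {ε} = { '(', 'c' }
L is nullable (ε ∈ FIRST(L)), continue to the next symbol.
Symbol c is a terminal. Add 'c' and stop.
FIRST(L L c) = { '(', 'c' }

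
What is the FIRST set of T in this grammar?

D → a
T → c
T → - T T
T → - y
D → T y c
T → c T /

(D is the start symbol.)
To compute FIRST(T), examine every production with T on the left-hand side, reading each right-hand side left to right until a non-nullable symbol is reached.

From T → c:
  - c is a terminal: add 'c' and stop
From T → - T T:
  - '-' is a terminal: add '-' and stop
From T → - y:
  - '-' is a terminal: add '-' and stop
From T → c T /:
  - c is a terminal: add 'c' and stop

Collecting: FIRST(T) = { '-', 'c' }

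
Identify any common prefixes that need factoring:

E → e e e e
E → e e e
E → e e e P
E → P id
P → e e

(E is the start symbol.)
Yes, E has productions with common prefix 'e e e'

Left-factoring is needed when two productions for the same non-terminal
share a common prefix on the right-hand side.

Productions for E:
  E → e e e e
  E → e e e
  E → e e e P
  E → P id

Found common prefix 'e e e' in productions for E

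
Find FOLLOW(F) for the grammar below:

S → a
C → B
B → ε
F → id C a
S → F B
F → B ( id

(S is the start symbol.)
In S → F B: F is followed by B, add FIRST(B) \ {ε} = { }
  B is nullable, so also add FOLLOW(S)

The FOLLOW sets referred to above (computed the same way, to a fixed point):
  FOLLOW(S) = { $ }

Taking the union: FOLLOW(F) = { $ }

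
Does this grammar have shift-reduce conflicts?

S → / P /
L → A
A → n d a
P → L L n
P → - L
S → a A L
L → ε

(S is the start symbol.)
Augment with S' → S and build the canonical LR(0) collection (I0 = CLOSURE({[S' → . S]}), then GOTO on every symbol after a dot until no new states appear). It has 17 states:
  I0: { [S → . / P /], [S → . a A L], [S' → . S] }  — shift
  I1: { [A → . n d a], [L → . A], [L → .], [P → . - L], [P → . L L n], [S → / . P /] }  — shift, reduce
  I2: { [S' → S .] }  — accept
  I3: { [A → . n d a], [S → a . A L] }  — shift
  I4: { [A → . n d a], [L → . A], [L → .], [S → a A . L] }  — shift, reduce
  I5: { [A → n . d a] }  — shift
  I6: { [A → n d . a] }  — shift
  I7: { [A → n d a .] }  — reduce
  I8: { [L → A .] }  — reduce
  I9: { [S → a A L .] }  — reduce
  I10: { [A → . n d a], [L → . A], [L → .], [P → - . L] }  — shift, reduce
  I11: { [A → . n d a], [L → . A], [L → .], [P → L . L n] }  — shift, reduce
  I12: { [S → / P . /] }  — shift
  I13: { [S → / P / .] }  — reduce
  I14: { [P → L L . n] }  — shift
  I15: { [P → L L n .] }  — reduce
  I16: { [P → - L .] }  — reduce

I1 contains reduce item [L → .] and shift items [A → . n d a], [P → . - L] — shift-reduce conflict.
I4 contains reduce item [L → .] and shift item [A → . n d a] — shift-reduce conflict.
I10 contains reduce item [L → .] and shift item [A → . n d a] — shift-reduce conflict.
I11 contains reduce item [L → .] and shift item [A → . n d a] — shift-reduce conflict.

Answer: Yes — I1: [L → .] vs [A → . n d a]; I4: [L → .] vs [A → . n d a]; I10: [L → .] vs [A → . n d a]; I11: [L → .] vs [A → . n d a]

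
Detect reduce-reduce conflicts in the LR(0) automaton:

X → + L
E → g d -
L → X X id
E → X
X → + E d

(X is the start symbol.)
No reduce-reduce conflicts

A reduce-reduce conflict occurs when an LR(0) state has two complete items [A → α .] and [B → β .] — both call for a reduction, and with no lookahead the parser cannot choose between them.

Augment with X' → X and build the canonical LR(0) collection (I0 = CLOSURE({[X' → . X]}), then GOTO on every symbol after a dot until no new states appear). It has 12 states:
  I0: { [X → . + E d], [X → . + L], [X' → . X] }  — shift
  I1: { [E → . X], [E → . g d -], [L → . X X id], [X → + . E d], [X → + . L], [X → . + E d], [X → . + L] }  — shift
  I2: { [X' → X .] }  — accept
  I3: { [X → + E . d] }  — shift
  I4: { [X → + L .] }  — reduce
  I5: { [E → X .], [L → X . X id], [X → . + E d], [X → . + L] }  — shift, reduce
  I6: { [E → g . d -] }  — shift
  I7: { [E → g d . -] }  — shift
  I8: { [E → g d - .] }  — reduce
  I9: { [L → X X . id] }  — shift
  I10: { [L → X X id .] }  — reduce
  I11: { [X → + E d .] }  — reduce

No state contains more than one complete item.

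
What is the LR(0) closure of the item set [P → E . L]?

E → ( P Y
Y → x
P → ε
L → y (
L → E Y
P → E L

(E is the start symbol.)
To compute CLOSURE, for each item [A → α.Bβ] where B is a non-terminal, add [B → .γ] for all productions B → γ; repeat for the newly added items until nothing changes.

Start with: [P → E . L]
  [P → E . L] has the dot before L: add [L → . y (], [L → . E Y]
  [L → . E Y] has the dot before E: add [E → . ( P Y]
No further items can be added.

CLOSURE = { [E → . ( P Y], [L → . E Y], [L → . y (], [P → E . L] }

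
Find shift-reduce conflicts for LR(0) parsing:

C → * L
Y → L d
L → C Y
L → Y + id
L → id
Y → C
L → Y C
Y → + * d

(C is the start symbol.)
Yes — I4: [Y → C .] vs [C → . * L]; I5: [C → * L .] vs [Y → L . d]; I13: [L → C Y .] vs [C → . * L]

Augment with C' → C and build the canonical LR(0) collection (I0 = CLOSURE({[C' → . C]}), then GOTO on every symbol after a dot until no new states appear). It has 16 states:
  I0: { [C → . * L], [C' → . C] }  — shift
  I1: { [C → * . L], [C → . * L], [L → . C Y], [L → . Y + id], [L → . Y C], [L → . id], [Y → . + * d], [Y → . C], [Y → . L d] }  — shift
  I2: { [C' → C .] }  — accept
  I3: { [Y → + . * d] }  — shift
  I4: { [C → . * L], [L → . C Y], [L → . Y + id], [L → . Y C], [L → . id], [L → C . Y], [Y → . + * d], [Y → . C], [Y → . L d], [Y → C .] }  — shift, reduce
  I5: { [C → * L .], [Y → L . d] }  — shift, reduce
  I6: { [C → . * L], [L → Y . + id], [L → Y . C] }  — shift
  I7: { [L → id .] }  — reduce
  I8: { [L → Y + . id] }  — shift
  I9: { [L → Y C .] }  — reduce
  I10: { [L → Y + id .] }  — reduce
  I11: { [Y → L d .] }  — reduce
  I12: { [Y → L . d] }  — shift
  I13: { [C → . * L], [L → C Y .], [L → Y . + id], [L → Y . C] }  — shift, reduce
  I14: { [Y → + * . d] }  — shift
  I15: { [Y → + * d .] }  — reduce

I4 contains reduce item [Y → C .] and shift items [C → . * L], [L → . id], [Y → . + * d] — shift-reduce conflict.
I5 contains reduce item [C → * L .] and shift item [Y → L . d] — shift-reduce conflict.
I13 contains reduce item [L → C Y .] and shift items [C → . * L], [L → Y . + id] — shift-reduce conflict.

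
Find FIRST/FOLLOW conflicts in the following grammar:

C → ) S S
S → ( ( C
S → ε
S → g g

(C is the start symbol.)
Nullable non-terminals: S.

S: nullable alternative(s) S → ε; FOLLOW(S) = { $, '(', 'g' }
  S → ( ( C: FIRST \ {ε} = { '(' } — overlaps FOLLOW(S) on { '(' }: CONFLICT
  S → ε: FIRST \ {ε} = { } — this is the only nullable alternative, skip
  S → g g: FIRST \ {ε} = { 'g' } — overlaps FOLLOW(S) on { 'g' }: CONFLICT

C has no nullable alternative, so no FIRST/FOLLOW check is needed there.

So the grammar has 2 FIRST/FOLLOW conflicts (marked CONFLICT above).

Answer: Yes. S → '(' '(' C with FOLLOW(S) on { '(' }; S → g g with FOLLOW(S) on { 'g' }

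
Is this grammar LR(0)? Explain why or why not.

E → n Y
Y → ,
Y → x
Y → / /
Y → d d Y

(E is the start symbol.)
Yes, the grammar is LR(0)

Augment with E' → E and build the canonical LR(0) collection (I0 = CLOSURE({[E' → . E]}), then GOTO on every symbol after a dot until no new states appear). It has 11 states:
  I0: { [E → . n Y], [E' → . E] }  — shift
  I1: { [E' → E .] }  — accept
  I2: { [E → n . Y], [Y → . ,], [Y → . / /], [Y → . d d Y], [Y → . x] }  — shift
  I3: { [Y → , .] }  — reduce
  I4: { [Y → / . /] }  — shift
  I5: { [E → n Y .] }  — reduce
  I6: { [Y → d . d Y] }  — shift
  I7: { [Y → x .] }  — reduce
  I8: { [Y → . ,], [Y → . / /], [Y → . d d Y], [Y → . x], [Y → d d . Y] }  — shift
  I9: { [Y → d d Y .] }  — reduce
  I10: { [Y → / / .] }  — reduce

Every state is either a pure shift/goto state or contains exactly one complete item and nothing to shift — no conflicts. The grammar is LR(0).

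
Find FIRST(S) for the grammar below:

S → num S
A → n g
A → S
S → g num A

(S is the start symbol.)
To compute FIRST(S), examine every production with S on the left-hand side, reading each right-hand side left to right until a non-nullable symbol is reached.

From S → num S:
  - num is a terminal: add 'num' and stop
From S → g num A:
  - g is a terminal: add 'g' and stop

Collecting: FIRST(S) = { 'g', 'num' }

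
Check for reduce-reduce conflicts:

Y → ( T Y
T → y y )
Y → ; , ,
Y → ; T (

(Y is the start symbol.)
No reduce-reduce conflicts

Augment with Y' → Y and build the canonical LR(0) collection (I0 = CLOSURE({[Y' → . Y]}), then GOTO on every symbol after a dot until no new states appear). It has 13 states:
  I0: { [Y → . ( T Y], [Y → . ; , ,], [Y → . ; T (], [Y' → . Y] }  — shift
  I1: { [T → . y y )], [Y → ( . T Y] }  — shift
  I2: { [T → . y y )], [Y → ; . , ,], [Y → ; . T (] }  — shift
  I3: { [Y' → Y .] }  — accept
  I4: { [Y → ; , . ,] }  — shift
  I5: { [Y → ; T . (] }  — shift
  I6: { [T → y . y )] }  — shift
  I7: { [T → y y . )] }  — shift
  I8: { [T → y y ) .] }  — reduce
  I9: { [Y → ; T ( .] }  — reduce
  I10: { [Y → ; , , .] }  — reduce
  I11: { [Y → ( T . Y], [Y → . ( T Y], [Y → . ; , ,], [Y → . ; T (] }  — shift
  I12: { [Y → ( T Y .] }  — reduce

No state contains more than one complete item.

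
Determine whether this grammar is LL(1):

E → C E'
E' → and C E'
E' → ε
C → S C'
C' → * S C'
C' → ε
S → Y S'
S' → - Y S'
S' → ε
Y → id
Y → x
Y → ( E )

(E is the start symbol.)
Relevant sets:
  FOLLOW(E') = { $, ')' }
  FOLLOW(C') = { $, ')', 'and' }
  FOLLOW(S') = { $, ')', '*', 'and' }

For E':
  PREDICT(E' → and C E') = { 'and' }
  PREDICT(E' → ε) = { $, ')' }
For C':
  PREDICT(C' → '*' S C') = { '*' }
  PREDICT(C' → ε) = { $, ')', 'and' }
For S':
  PREDICT(S' → '-' Y S') = { '-' }
  PREDICT(S' → ε) = { $, ')', '*', 'and' }
For Y:
  PREDICT(Y → id) = { 'id' }
  PREDICT(Y → x) = { 'x' }
  PREDICT(Y → '(' E ')') = { '(' }
E, C, S have a single production, so nothing to check there.

All predict sets are disjoint. The grammar IS LL(1).

Answer: Yes, the grammar is LL(1).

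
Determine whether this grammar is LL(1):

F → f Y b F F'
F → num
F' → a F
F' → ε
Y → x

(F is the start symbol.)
No. Predict set conflict for F': { 'a' }

A grammar is LL(1) if for each non-terminal N with multiple productions, the predict sets of those productions are pairwise disjoint, where PREDICT(N → α) = (FIRST(α) \ {ε}) ∪ (FOLLOW(N) if α ⇒* ε).

Relevant sets:
  FOLLOW(F') = { $, 'a' }

For F:
  PREDICT(F → f Y b F F') = { 'f' }
  PREDICT(F → num) = { 'num' }
For F':
  PREDICT(F' → a F) = { 'a' }
  PREDICT(F' → ε) = { $, 'a' }
Y has a single production, so nothing to check there.

Conflict found: Predict set conflict for F': { 'a' }
The grammar is NOT LL(1).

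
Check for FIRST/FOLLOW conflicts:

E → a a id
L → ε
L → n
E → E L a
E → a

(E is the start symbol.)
A FIRST/FOLLOW conflict occurs when a non-terminal N has a nullable alternative N → β (β ⇒* ε) and another alternative N → α with FIRST(α) ∩ FOLLOW(N) ≠ ∅: on such a lookahead the parser cannot decide between expanding α and letting N vanish via β.

Nullable non-terminals: L.

L: nullable alternative(s) L → ε; FOLLOW(L) = { 'a' }
  L → ε: FIRST \ {ε} = { } — this is the only nullable alternative, skip
  L → n: FIRST \ {ε} = { 'n' } — disjoint from FOLLOW(L)

E has no nullable alternative, so no FIRST/FOLLOW check is needed there.

No FIRST/FOLLOW conflicts found.

Answer: No FIRST/FOLLOW conflicts.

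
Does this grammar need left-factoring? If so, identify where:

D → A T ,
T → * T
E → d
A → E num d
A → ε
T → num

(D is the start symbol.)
No, left-factoring is not needed

Left-factoring is needed when two productions for the same non-terminal
share a common prefix on the right-hand side.

Productions for T:
  T → * T
  T → num
Productions for A:
  A → E num d
  A → ε

No common prefixes found.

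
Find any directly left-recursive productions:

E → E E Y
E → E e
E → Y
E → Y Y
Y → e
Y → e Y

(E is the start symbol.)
Direct left recursion occurs when N → N α for some non-terminal N (the right-hand side begins with the left-hand side itself).

E → E E Y: LEFT RECURSIVE (starts with E)
E → E e: LEFT RECURSIVE (starts with E)
E → Y: starts with Y
E → Y Y: starts with Y
Y → e: starts with e
Y → e Y: starts with e

The grammar has direct left recursion on: E.

Answer: Yes, E is left-recursive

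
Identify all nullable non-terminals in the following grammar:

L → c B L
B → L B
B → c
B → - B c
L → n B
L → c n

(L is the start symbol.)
There are no ε-productions, so no non-terminal can derive ε.
No non-terminals are nullable.

Answer: None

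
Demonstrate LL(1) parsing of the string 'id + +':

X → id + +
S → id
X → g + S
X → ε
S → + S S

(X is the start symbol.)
LL(1) parsing maintains a stack (initially the start symbol over $) and the input. At each step: if the stack top is a terminal, match it against the current input token; if it is a non-terminal N, replace it with the RHS of M[N, lookahead] (the unique production whose predict set contains the lookahead).

Stack is shown with the top on the left.

Stack     Input     Action
--------------------------
X $       id + + $  output X → id + +
id + + $  id + + $  match 'id'
+ + $     + + $     match '+'
+ $       + $       match '+'
$         $         accept

The string is accepted.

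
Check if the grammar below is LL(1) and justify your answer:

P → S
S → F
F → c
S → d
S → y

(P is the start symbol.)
Yes, the grammar is LL(1).

Relevant sets:
  FIRST(F) = { 'c' }

For S:
  PREDICT(S → F) = { 'c' }
  PREDICT(S → d) = { 'd' }
  PREDICT(S → y) = { 'y' }
P, F have a single production, so nothing to check there.

All predict sets are disjoint. The grammar IS LL(1).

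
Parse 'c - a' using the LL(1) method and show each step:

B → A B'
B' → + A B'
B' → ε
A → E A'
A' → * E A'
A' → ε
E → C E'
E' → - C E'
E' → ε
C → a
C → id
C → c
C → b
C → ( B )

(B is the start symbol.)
Stack is shown with the top on the left.

Stack           Input    Action
-------------------------------
B $             c - a $  output B → A B'
A B' $          c - a $  output A → E A'
E A' B' $       c - a $  output E → C E'
C E' A' B' $    c - a $  output C → c
c E' A' B' $    c - a $  match 'c'
E' A' B' $      - a $    output E' → - C E'
- C E' A' B' $  - a $    match '-'
C E' A' B' $    a $      output C → a
a E' A' B' $    a $      match 'a'
E' A' B' $      $        output E' → ε
A' B' $         $        output A' → ε
B' $            $        output B' → ε
$               $        accept

The string is accepted.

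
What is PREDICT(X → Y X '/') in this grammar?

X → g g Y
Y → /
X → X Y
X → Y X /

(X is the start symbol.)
{ '/' }

PREDICT(X → Y X '/') = (FIRST(RHS) \ {ε}) ∪ (FOLLOW(X) if ε ∈ FIRST(RHS), i.e. RHS ⇒* ε)
FIRST(Y) = { '/' }
FIRST(Y X '/') = { '/' }
ε ∉ FIRST(Y X '/'), so FOLLOW(X) is not added.
PREDICT(X → Y X '/') = { '/' }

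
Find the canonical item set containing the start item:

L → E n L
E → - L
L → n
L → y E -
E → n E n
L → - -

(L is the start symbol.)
{ [E → . - L], [E → . n E n], [L → . - -], [L → . E n L], [L → . n], [L → . y E -], [L' → . L] }

First, augment the grammar with L' → L
I₀ = CLOSURE({ [L' → . L] }):
  [L' → . L] has the dot before L: add [L → . E n L], [L → . n], [L → . y E -], [L → . - -]
  [L → . E n L] has the dot before E: add [E → . - L], [E → . n E n]
No further items can be added.

I₀ = { [E → . - L], [E → . n E n], [L → . - -], [L → . E n L], [L → . n], [L → . y E -], [L' → . L] }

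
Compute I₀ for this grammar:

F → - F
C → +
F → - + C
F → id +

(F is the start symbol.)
{ [F → . - + C], [F → . - F], [F → . id +], [F' → . F] }

First, augment the grammar with F' → F
I₀ = CLOSURE({ [F' → . F] }):
  [F' → . F] has the dot before F: add [F → . - F], [F → . - + C], [F → . id +]
No further items can be added.

I₀ = { [F → . - + C], [F → . - F], [F → . id +], [F' → . F] }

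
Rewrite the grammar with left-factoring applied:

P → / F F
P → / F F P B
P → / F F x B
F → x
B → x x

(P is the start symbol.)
Left-factoring transforms A → αβ₁ | αβ₂ into A → αA' and A' → β₁ | β₂
(α is the longest common prefix among the alternatives). Repeat until
no nonterminal has two alternatives with a common prefix.

Round 1: P has alternatives sharing prefix '/ F F'. Introduce P': P → / F F P'
  Add: P' → ε
  Add: P' → P B
  Add: P' → x B

No remaining common prefixes — done.

Resulting grammar:
P → / F F P'
P' → ε
P' → P B
P' → x B
F → x
B → x x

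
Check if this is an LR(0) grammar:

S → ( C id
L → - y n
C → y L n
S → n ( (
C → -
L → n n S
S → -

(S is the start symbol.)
Yes, the grammar is LR(0)

A grammar is LR(0) if no state in the canonical LR(0) collection has:
  - both a shift item (dot before a terminal) and a complete item (shift-reduce conflict), or
  - two or more complete items (reduce-reduce conflict; the accept item [S' → S .] counts as a complete item here).

Augment with S' → S and build the canonical LR(0) collection (I0 = CLOSURE({[S' → . S]}), then GOTO on every symbol after a dot until no new states appear). It has 19 states:
  I0: { [S → . ( C id], [S → . -], [S → . n ( (], [S' → . S] }  — shift
  I1: { [C → . -], [C → . y L n], [S → ( . C id] }  — shift
  I2: { [S → - .] }  — reduce
  I3: { [S' → S .] }  — accept
  I4: { [S → n . ( (] }  — shift
  I5: { [S → n ( . (] }  — shift
  I6: { [S → n ( ( .] }  — reduce
  I7: { [C → - .] }  — reduce
  I8: { [S → ( C . id] }  — shift
  I9: { [C → y . L n], [L → . - y n], [L → . n n S] }  — shift
  I10: { [L → - . y n] }  — shift
  I11: { [C → y L . n] }  — shift
  I12: { [L → n . n S] }  — shift
  I13: { [L → n n . S], [S → . ( C id], [S → . -], [S → . n ( (] }  — shift
  I14: { [L → n n S .] }  — reduce
  I15: { [C → y L n .] }  — reduce
  I16: { [L → - y . n] }  — shift
  I17: { [L → - y n .] }  — reduce
  I18: { [S → ( C id .] }  — reduce

Every state is either a pure shift/goto state or contains exactly one complete item and nothing to shift — no conflicts. The grammar is LR(0).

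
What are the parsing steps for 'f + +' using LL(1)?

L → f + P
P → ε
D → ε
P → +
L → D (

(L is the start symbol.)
LL(1) parsing maintains a stack (initially the start symbol over $) and the input. At each step: if the stack top is a terminal, match it against the current input token; if it is a non-terminal N, replace it with the RHS of M[N, lookahead] (the unique production whose predict set contains the lookahead).

Stack is shown with the top on the left.

Stack    Input    Action
------------------------
L $      f + + $  output L → f + P
f + P $  f + + $  match 'f'
+ P $    + + $    match '+'
P $      + $      output P → +
+ $      + $      match '+'
$        $        accept

The string is accepted.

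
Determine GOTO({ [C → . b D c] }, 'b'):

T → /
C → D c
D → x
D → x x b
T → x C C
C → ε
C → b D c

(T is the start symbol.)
{ [C → b . D c], [D → . x x b], [D → . x] }

GOTO(I, 'b') = CLOSURE({ [A → αX.β] : [A → α.Xβ] ∈ I, X = 'b' })

Items with dot before 'b', with the dot advanced:
  [C → . b D c] → [C → b . D c]
Closure of the advanced items:
  [C → b . D c] has the dot before D: add [D → . x], [D → . x x b]

GOTO = { [C → b . D c], [D → . x x b], [D → . x] }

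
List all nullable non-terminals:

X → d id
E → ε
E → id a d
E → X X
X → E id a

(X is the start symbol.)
ε-productions: E → ε
So E is immediately nullable.
No further non-terminal can be added: every production for the remaining non-terminals contains a terminal or a non-nullable non-terminal.
Nullable = { 'E' }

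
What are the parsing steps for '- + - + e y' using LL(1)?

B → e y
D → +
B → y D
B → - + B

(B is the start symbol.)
LL(1) parsing maintains a stack (initially the start symbol over $) and the input. At each step: if the stack top is a terminal, match it against the current input token; if it is a non-terminal N, replace it with the RHS of M[N, lookahead] (the unique production whose predict set contains the lookahead).

Stack is shown with the top on the left.

Stack    Input          Action
------------------------------
B $      - + - + e y $  output B → - + B
- + B $  - + - + e y $  match '-'
+ B $    + - + e y $    match '+'
B $      - + e y $      output B → - + B
- + B $  - + e y $      match '-'
+ B $    + e y $        match '+'
B $      e y $          output B → e y
e y $    e y $          match 'e'
y $      y $            match 'y'
$        $              accept

The string is accepted.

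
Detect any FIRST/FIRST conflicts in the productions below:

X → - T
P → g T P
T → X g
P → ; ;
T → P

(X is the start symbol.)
No FIRST/FIRST conflicts.

FIRST sets of the non-terminals at (or reachable through a nullable prefix from) the front of some alternative:
  FIRST(X) = { '-' }
  FIRST(P) = { ';', 'g' }

Productions for P:
  P → g T P: FIRST = { 'g' }
  P → ; ;: FIRST = { ';' }
Productions for T:
  T → X g: FIRST = { '-' }
  T → P: FIRST = { ';', 'g' }
X has only one production, so no FIRST/FIRST conflict is possible there.

All alternatives of each non-terminal have pairwise disjoint FIRST sets.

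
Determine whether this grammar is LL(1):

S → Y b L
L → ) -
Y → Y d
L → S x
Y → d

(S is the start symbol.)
No. Predict set conflict for Y: { 'd' }

A grammar is LL(1) if for each non-terminal N with multiple productions, the predict sets of those productions are pairwise disjoint, where PREDICT(N → α) = (FIRST(α) \ {ε}) ∪ (FOLLOW(N) if α ⇒* ε).

Relevant sets:
  FIRST(S) = { 'd' }
  FIRST(Y) = { 'd' }

For L:
  PREDICT(L → ')' '-') = { ')' }
  PREDICT(L → S x) = { 'd' }
For Y:
  PREDICT(Y → Y d) = { 'd' }
  PREDICT(Y → d) = { 'd' }
S has a single production, so nothing to check there.

Conflict found: Predict set conflict for Y: { 'd' }
The grammar is NOT LL(1).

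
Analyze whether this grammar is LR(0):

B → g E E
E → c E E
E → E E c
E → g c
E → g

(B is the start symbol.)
No. Shift-reduce conflict between [E → g .] and [E → g . c]

A grammar is LR(0) if no state in the canonical LR(0) collection has:
  - both a shift item (dot before a terminal) and a complete item (shift-reduce conflict), or
  - two or more complete items (reduce-reduce conflict; the accept item [B' → B .] counts as a complete item here).

Augment with B' → B and build the canonical LR(0) collection (I0 = CLOSURE({[B' → . B]}), then GOTO on every symbol after a dot until no new states appear). It has 12 states:
  I0: { [B → . g E E], [B' → . B] }  — shift
  I1: { [B' → B .] }  — accept
  I2: { [B → g . E E], [E → . E E c], [E → . c E E], [E → . g c], [E → . g] }  — shift
  I3: { [B → g E . E], [E → . E E c], [E → . c E E], [E → . g c], [E → . g], [E → E . E c] }  — shift
  I4: { [E → . E E c], [E → . c E E], [E → . g c], [E → . g], [E → c . E E] }  — shift
  I5: { [E → g . c], [E → g .] }  — shift, reduce
  I6: { [E → g c .] }  — reduce
  I7: { [E → . E E c], [E → . c E E], [E → . g c], [E → . g], [E → E . E c], [E → c E . E] }  — shift
  I8: { [E → . E E c], [E → . c E E], [E → . g c], [E → . g], [E → E . E c], [E → E E . c], [E → c E E .] }  — shift, reduce
  I9: { [E → . E E c], [E → . c E E], [E → . g c], [E → . g], [E → E . E c], [E → E E . c] }  — shift
  I10: { [E → . E E c], [E → . c E E], [E → . g c], [E → . g], [E → E E c .], [E → c . E E] }  — shift, reduce
  I11: { [B → g E E .], [E → . E E c], [E → . c E E], [E → . g c], [E → . g], [E → E . E c], [E → E E . c] }  — shift, reduce

Conflict in state I5:
  Shift-reduce conflict between [E → g .] and [E → g . c]
So the grammar is NOT LR(0).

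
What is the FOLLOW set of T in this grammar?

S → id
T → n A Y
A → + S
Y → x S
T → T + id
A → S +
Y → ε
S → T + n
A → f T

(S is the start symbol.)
To compute FOLLOW(T), find every occurrence of T on a right-hand side N → α T β: add FIRST(β) \ {ε}, and if β is empty or nullable also add FOLLOW(N). Iterate to a fixed point.

In T → T + id: T is followed by '+' id, add FIRST('+' id) \ {ε} = { '+' }
In S → T + n: T is followed by '+' n, add FIRST('+' n) \ {ε} = { '+' }
In A → f T: T is at the end, add FOLLOW(A)

The FOLLOW sets referred to above (computed the same way, to a fixed point):
  FOLLOW(A) = { '+', 'x' }

Taking the union: FOLLOW(T) = { '+', 'x' }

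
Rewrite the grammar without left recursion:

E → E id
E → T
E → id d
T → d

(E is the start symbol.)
E is directly left-recursive. The standard transformation for
  A → A α₁ | ... | A α_m | β₁ | ... | β_n
is
  A  → β₁ A' | ... | β_n A'
  A' → α₁ A' | ... | α_m A' | ε

E → T becomes E → T E'
E → id d becomes E → id d E'
E → E id becomes E' → id E'
Add E' → ε

Productions for other non-terminals are unchanged:
  T → d

Resulting grammar:
E → T E'
E → id d E'
E' → id E'
E' → ε
T → d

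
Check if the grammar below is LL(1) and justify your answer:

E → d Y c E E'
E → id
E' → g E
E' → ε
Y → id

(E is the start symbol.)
No. Predict set conflict for E': { 'g' }

A grammar is LL(1) if for each non-terminal N with multiple productions, the predict sets of those productions are pairwise disjoint, where PREDICT(N → α) = (FIRST(α) \ {ε}) ∪ (FOLLOW(N) if α ⇒* ε).

Relevant sets:
  FOLLOW(E') = { $, 'g' }

For E:
  PREDICT(E → d Y c E E') = { 'd' }
  PREDICT(E → id) = { 'id' }
For E':
  PREDICT(E' → g E) = { 'g' }
  PREDICT(E' → ε) = { $, 'g' }
Y has a single production, so nothing to check there.

Conflict found: Predict set conflict for E': { 'g' }
The grammar is NOT LL(1).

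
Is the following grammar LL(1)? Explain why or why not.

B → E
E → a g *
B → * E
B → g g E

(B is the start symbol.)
Yes, the grammar is LL(1).

A grammar is LL(1) if for each non-terminal N with multiple productions, the predict sets of those productions are pairwise disjoint, where PREDICT(N → α) = (FIRST(α) \ {ε}) ∪ (FOLLOW(N) if α ⇒* ε).

Relevant sets:
  FIRST(E) = { 'a' }

For B:
  PREDICT(B → E) = { 'a' }
  PREDICT(B → '*' E) = { '*' }
  PREDICT(B → g g E) = { 'g' }
E has a single production, so nothing to check there.

All predict sets are disjoint. The grammar IS LL(1).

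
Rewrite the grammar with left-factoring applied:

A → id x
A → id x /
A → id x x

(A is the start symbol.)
A → id x A'
A' → ε
A' → /
A' → x

Left-factoring transforms A → αβ₁ | αβ₂ into A → αA' and A' → β₁ | β₂
(α is the longest common prefix among the alternatives). Repeat until
no nonterminal has two alternatives with a common prefix.

Round 1: A has alternatives sharing prefix 'id x'. Introduce A': A → id x A'
  Add: A' → ε
  Add: A' → /
  Add: A' → x

No remaining common prefixes — done.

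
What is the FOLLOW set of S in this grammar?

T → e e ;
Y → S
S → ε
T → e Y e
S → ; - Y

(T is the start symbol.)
{ 'e' }

To compute FOLLOW(S), find every occurrence of S on a right-hand side N → α S β: add FIRST(β) \ {ε}, and if β is empty or nullable also add FOLLOW(N). Iterate to a fixed point.

In Y → S: S is at the end, add FOLLOW(Y)

The FOLLOW sets referred to above (computed the same way, to a fixed point):
  FOLLOW(Y) = { 'e' }

Taking the union: FOLLOW(S) = { 'e' }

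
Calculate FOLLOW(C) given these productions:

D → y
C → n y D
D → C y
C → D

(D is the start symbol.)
To compute FOLLOW(C), find every occurrence of C on a right-hand side N → α C β: add FIRST(β) \ {ε}, and if β is empty or nullable also add FOLLOW(N). Iterate to a fixed point.

In D → C y: C is followed by y, add FIRST(y) \ {ε} = { 'y' }

Taking the union: FOLLOW(C) = { 'y' }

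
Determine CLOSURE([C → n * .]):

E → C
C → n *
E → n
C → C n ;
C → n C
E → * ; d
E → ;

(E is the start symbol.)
Start with: [C → n * .]
The dot is at the end, so nothing is added.

CLOSURE = { [C → n * .] }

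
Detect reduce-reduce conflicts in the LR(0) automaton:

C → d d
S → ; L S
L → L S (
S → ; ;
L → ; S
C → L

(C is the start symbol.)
Augment with C' → C and build the canonical LR(0) collection (I0 = CLOSURE({[C' → . C]}), then GOTO on every symbol after a dot until no new states appear). It has 13 states:
  I0: { [C → . L], [C → . d d], [C' → . C], [L → . ; S], [L → . L S (] }  — shift
  I1: { [L → ; . S], [S → . ; ;], [S → . ; L S] }  — shift
  I2: { [C' → C .] }  — accept
  I3: { [C → L .], [L → L . S (], [S → . ; ;], [S → . ; L S] }  — shift, reduce
  I4: { [C → d . d] }  — shift
  I5: { [C → d d .] }  — reduce
  I6: { [L → . ; S], [L → . L S (], [S → ; . ;], [S → ; . L S] }  — shift
  I7: { [L → L S . (] }  — shift
  I8: { [L → L S ( .] }  — reduce
  I9: { [L → ; . S], [S → . ; ;], [S → . ; L S], [S → ; ; .] }  — shift, reduce
  I10: { [L → L . S (], [S → . ; ;], [S → . ; L S], [S → ; L . S] }  — shift
  I11: { [L → L S . (], [S → ; L S .] }  — shift, reduce
  I12: { [L → ; S .] }  — reduce

No state contains more than one complete item.

Answer: No reduce-reduce conflicts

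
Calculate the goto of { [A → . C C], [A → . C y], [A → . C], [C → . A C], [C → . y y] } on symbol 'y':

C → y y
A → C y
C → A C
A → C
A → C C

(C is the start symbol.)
GOTO(I, 'y') = CLOSURE({ [A → αX.β] : [A → α.Xβ] ∈ I, X = 'y' })

Items with dot before 'y', with the dot advanced:
  [C → . y y] → [C → y . y]
Closure adds nothing (no advanced item has the dot before a non-terminal).

GOTO = { [C → y . y] }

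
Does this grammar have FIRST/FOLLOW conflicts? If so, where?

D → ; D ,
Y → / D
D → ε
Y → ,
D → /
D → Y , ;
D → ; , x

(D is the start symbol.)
Nullable non-terminals: D.
FIRST sets used below: FIRST(Y) = { ',', '/' }

D: nullable alternative(s) D → ε; FOLLOW(D) = { $, ',' }
  D → ; D ,: FIRST \ {ε} = { ';' } — disjoint from FOLLOW(D)
  D → ε: FIRST \ {ε} = { } — this is the only nullable alternative, skip
  D → /: FIRST \ {ε} = { '/' } — disjoint from FOLLOW(D)
  D → Y , ;: FIRST \ {ε} = { ',', '/' } — overlaps FOLLOW(D) on { ',' }: CONFLICT
  D → ; , x: FIRST \ {ε} = { ';' } — disjoint from FOLLOW(D)

Y has no nullable alternative, so no FIRST/FOLLOW check is needed there.

So the grammar has 1 FIRST/FOLLOW conflict (marked CONFLICT above).

Answer: Yes. D → Y ',' ';' with FOLLOW(D) on { ',' }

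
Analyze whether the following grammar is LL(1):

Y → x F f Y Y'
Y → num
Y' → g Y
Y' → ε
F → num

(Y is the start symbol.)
A grammar is LL(1) if for each non-terminal N with multiple productions, the predict sets of those productions are pairwise disjoint, where PREDICT(N → α) = (FIRST(α) \ {ε}) ∪ (FOLLOW(N) if α ⇒* ε).

Relevant sets:
  FOLLOW(Y') = { $, 'g' }

For Y:
  PREDICT(Y → x F f Y Y') = { 'x' }
  PREDICT(Y → num) = { 'num' }
For Y':
  PREDICT(Y' → g Y) = { 'g' }
  PREDICT(Y' → ε) = { $, 'g' }
F has a single production, so nothing to check there.

Conflict found: Predict set conflict for Y': { 'g' }
The grammar is NOT LL(1).

Answer: No. Predict set conflict for Y': { 'g' }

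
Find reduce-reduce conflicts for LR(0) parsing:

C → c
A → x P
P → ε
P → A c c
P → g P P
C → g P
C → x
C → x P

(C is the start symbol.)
Yes — I4: [C → x .] vs [P → .]

Augment with C' → C and build the canonical LR(0) collection (I0 = CLOSURE({[C' → . C]}), then GOTO on every symbol after a dot until no new states appear). It has 15 states:
  I0: { [C → . c], [C → . g P], [C → . x P], [C → . x], [C' → . C] }  — shift
  I1: { [C' → C .] }  — accept
  I2: { [C → c .] }  — reduce
  I3: { [A → . x P], [C → g . P], [P → . A c c], [P → . g P P], [P → .] }  — shift, reduce
  I4: { [A → . x P], [C → x . P], [C → x .], [P → . A c c], [P → . g P P], [P → .] }  — shift, 2 reduces
  I5: { [P → A . c c] }  — shift
  I6: { [C → x P .] }  — reduce
  I7: { [A → . x P], [P → . A c c], [P → . g P P], [P → .], [P → g . P P] }  — shift, reduce
  I8: { [A → . x P], [A → x . P], [P → . A c c], [P → . g P P], [P → .] }  — shift, reduce
  I9: { [A → x P .] }  — reduce
  I10: { [A → . x P], [P → . A c c], [P → . g P P], [P → .], [P → g P . P] }  — shift, reduce
  I11: { [P → g P P .] }  — reduce
  I12: { [P → A c . c] }  — shift
  I13: { [P → A c c .] }  — reduce
  I14: { [C → g P .] }  — reduce

I4 contains complete items [C → x .], [P → .] — reduce-reduce conflict.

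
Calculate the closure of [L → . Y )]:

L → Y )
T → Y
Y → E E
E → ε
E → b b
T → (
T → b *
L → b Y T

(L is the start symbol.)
{ [E → . b b], [E → .], [L → . Y )], [Y → . E E] }

Start with: [L → . Y )]
  [L → . Y )] has the dot before Y: add [Y → . E E]
  [Y → . E E] has the dot before E: add [E → .], [E → . b b]
No further items can be added.

CLOSURE = { [E → . b b], [E → .], [L → . Y )], [Y → . E E] }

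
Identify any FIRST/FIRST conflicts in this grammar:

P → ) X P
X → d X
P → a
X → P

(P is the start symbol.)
A FIRST/FIRST conflict occurs when two productions N → α and N → β for the same non-terminal have FIRST(α) ∩ FIRST(β) ≠ ∅ (with ε ∈ FIRST of a nullable right-hand side, so two nullable alternatives also conflict).

FIRST sets of the non-terminals at (or reachable through a nullable prefix from) the front of some alternative:
  FIRST(P) = { ')', 'a' }

Productions for P:
  P → ) X P: FIRST = { ')' }
  P → a: FIRST = { 'a' }
Productions for X:
  X → d X: FIRST = { 'd' }
  X → P: FIRST = { ')', 'a' }

All alternatives of each non-terminal have pairwise disjoint FIRST sets.

Answer: No FIRST/FIRST conflicts.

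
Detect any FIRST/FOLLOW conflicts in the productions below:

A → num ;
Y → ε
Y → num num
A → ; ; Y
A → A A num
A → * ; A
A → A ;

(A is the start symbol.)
A FIRST/FOLLOW conflict occurs when a non-terminal N has a nullable alternative N → β (β ⇒* ε) and another alternative N → α with FIRST(α) ∩ FOLLOW(N) ≠ ∅: on such a lookahead the parser cannot decide between expanding α and letting N vanish via β.

Nullable non-terminals: Y.

Y: nullable alternative(s) Y → ε; FOLLOW(Y) = { $, '*', ';', 'num' }
  Y → ε: FIRST \ {ε} = { } — this is the only nullable alternative, skip
  Y → num num: FIRST \ {ε} = { 'num' } — overlaps FOLLOW(Y) on { 'num' }: CONFLICT

A has no nullable alternative, so no FIRST/FOLLOW check is needed there.

So the grammar has 1 FIRST/FOLLOW conflict (marked CONFLICT above).

Answer: Yes. Y → num num with FOLLOW(Y) on { 'num' }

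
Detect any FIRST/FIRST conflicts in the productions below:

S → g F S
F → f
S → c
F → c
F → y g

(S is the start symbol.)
No FIRST/FIRST conflicts.

Productions for S:
  S → g F S: FIRST = { 'g' }
  S → c: FIRST = { 'c' }
Productions for F:
  F → f: FIRST = { 'f' }
  F → c: FIRST = { 'c' }
  F → y g: FIRST = { 'y' }

All alternatives of each non-terminal have pairwise disjoint FIRST sets.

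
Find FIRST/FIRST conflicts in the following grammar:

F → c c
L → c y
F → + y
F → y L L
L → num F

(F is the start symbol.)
No FIRST/FIRST conflicts.

A FIRST/FIRST conflict occurs when two productions N → α and N → β for the same non-terminal have FIRST(α) ∩ FIRST(β) ≠ ∅ (with ε ∈ FIRST of a nullable right-hand side, so two nullable alternatives also conflict).

Productions for F:
  F → c c: FIRST = { 'c' }
  F → + y: FIRST = { '+' }
  F → y L L: FIRST = { 'y' }
Productions for L:
  L → c y: FIRST = { 'c' }
  L → num F: FIRST = { 'num' }

All alternatives of each non-terminal have pairwise disjoint FIRST sets.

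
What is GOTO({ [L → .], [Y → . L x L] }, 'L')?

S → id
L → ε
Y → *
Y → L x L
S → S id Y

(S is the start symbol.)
GOTO(I, 'L') = CLOSURE({ [A → αX.β] : [A → α.Xβ] ∈ I, X = 'L' })

Items with dot before 'L', with the dot advanced:
  [Y → . L x L] → [Y → L . x L]
Closure adds nothing (no advanced item has the dot before a non-terminal).

GOTO = { [Y → L . x L] }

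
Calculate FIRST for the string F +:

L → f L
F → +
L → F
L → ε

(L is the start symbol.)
{ '+' }

FIRST sets of the non-terminals involved (from the grammar, by fixed-point iteration):
  FIRST(F) = { '+' }

To compute FIRST(F +), process the symbols left to right:
Symbol F is a non-terminal. Add FIRST(F) \ {ε} = { '+' }
F is not nullable (ε ∉ FIRST(F)), so stop here.
FIRST(F +) = { '+' }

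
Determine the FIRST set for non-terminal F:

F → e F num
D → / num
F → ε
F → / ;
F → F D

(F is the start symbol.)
To compute FIRST(F), examine every production with F on the left-hand side, reading each right-hand side left to right until a non-nullable symbol is reached.

FIRST sets of the other non-terminals involved (by the same procedure, iterated to a fixed point):
  FIRST(D) = { '/' }

From F → e F num:
  - e is a terminal: add 'e' and stop
From F → ε:
  - ε-production, so ε ∈ FIRST(F)
From F → / ;:
  - '/' is a terminal: add '/' and stop
From F → F D:
  - F is the symbol being defined: contributes nothing new
    F is nullable, so continue to the next symbol
  - D is a non-terminal: add FIRST(D) \ {ε} = { '/' }
    D is not nullable, so stop

Collecting: FIRST(F) = { '/', 'e', ε }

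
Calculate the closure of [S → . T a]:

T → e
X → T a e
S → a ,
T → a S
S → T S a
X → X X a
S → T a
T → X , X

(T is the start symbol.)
To compute CLOSURE, for each item [A → α.Bβ] where B is a non-terminal, add [B → .γ] for all productions B → γ; repeat for the newly added items until nothing changes.

Start with: [S → . T a]
  [S → . T a] has the dot before T: add [T → . e], [T → . a S], [T → . X , X]
  [T → . X , X] has the dot before X: add [X → . T a e], [X → . X X a]
No further items can be added.

CLOSURE = { [S → . T a], [T → . X , X], [T → . a S], [T → . e], [X → . T a e], [X → . X X a] }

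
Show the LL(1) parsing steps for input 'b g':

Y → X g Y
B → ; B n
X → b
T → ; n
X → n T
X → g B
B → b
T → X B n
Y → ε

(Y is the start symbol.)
Stack is shown with the top on the left.

Stack    Input  Action
----------------------
Y $      b g $  output Y → X g Y
X g Y $  b g $  output X → b
b g Y $  b g $  match 'b'
g Y $    g $    match 'g'
Y $      $      output Y → ε
$        $      accept

The string is accepted.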